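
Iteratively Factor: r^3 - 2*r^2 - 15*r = (r)*(r^2 - 2*r - 15) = r*(r + 3)*(r - 5)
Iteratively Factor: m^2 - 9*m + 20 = (m - 4)*(m - 5)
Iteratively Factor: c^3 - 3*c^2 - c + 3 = (c + 1)*(c^2 - 4*c + 3) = (c - 1)*(c + 1)*(c - 3)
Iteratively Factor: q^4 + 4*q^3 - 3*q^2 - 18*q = (q + 3)*(q^3 + q^2 - 6*q) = (q + 3)^2*(q^2 - 2*q) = q*(q + 3)^2*(q - 2)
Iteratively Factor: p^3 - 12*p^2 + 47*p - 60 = (p - 4)*(p^2 - 8*p + 15) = (p - 5)*(p - 4)*(p - 3)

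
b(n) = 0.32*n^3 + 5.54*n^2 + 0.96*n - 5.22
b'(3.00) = 42.84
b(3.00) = 56.16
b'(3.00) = 42.84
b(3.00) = 56.16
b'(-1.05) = -9.62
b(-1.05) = -0.49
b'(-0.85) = -7.76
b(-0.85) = -2.23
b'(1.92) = 25.77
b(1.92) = 19.31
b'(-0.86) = -7.86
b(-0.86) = -2.15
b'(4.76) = 75.45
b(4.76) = 159.38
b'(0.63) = 8.32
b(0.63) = -2.34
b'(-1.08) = -9.89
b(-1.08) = -0.20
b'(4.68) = 73.84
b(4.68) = 153.41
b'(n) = 0.96*n^2 + 11.08*n + 0.96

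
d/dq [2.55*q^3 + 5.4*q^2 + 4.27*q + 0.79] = 7.65*q^2 + 10.8*q + 4.27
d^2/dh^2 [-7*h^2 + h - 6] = -14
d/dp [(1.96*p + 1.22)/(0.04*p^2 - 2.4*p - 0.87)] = (-0.0784*p^2 - 0.0975999999999999*p + 1.2228)/(0.0016*p^4 - 0.192*p^3 + 5.6904*p^2 + 4.176*p + 0.7569)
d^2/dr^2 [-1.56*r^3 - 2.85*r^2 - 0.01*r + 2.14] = -9.36*r - 5.7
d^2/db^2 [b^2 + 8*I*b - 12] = 2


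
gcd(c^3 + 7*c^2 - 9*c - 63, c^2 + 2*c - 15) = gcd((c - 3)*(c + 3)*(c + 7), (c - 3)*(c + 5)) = c - 3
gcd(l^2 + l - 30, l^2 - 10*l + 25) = l - 5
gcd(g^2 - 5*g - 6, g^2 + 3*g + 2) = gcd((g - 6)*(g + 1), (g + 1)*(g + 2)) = g + 1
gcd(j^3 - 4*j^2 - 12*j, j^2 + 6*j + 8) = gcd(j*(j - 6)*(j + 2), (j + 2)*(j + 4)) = j + 2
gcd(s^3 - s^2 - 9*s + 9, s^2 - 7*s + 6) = s - 1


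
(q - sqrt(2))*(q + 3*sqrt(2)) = q^2 + 2*sqrt(2)*q - 6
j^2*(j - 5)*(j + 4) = j^4 - j^3 - 20*j^2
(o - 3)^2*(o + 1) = o^3 - 5*o^2 + 3*o + 9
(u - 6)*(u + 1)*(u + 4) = u^3 - u^2 - 26*u - 24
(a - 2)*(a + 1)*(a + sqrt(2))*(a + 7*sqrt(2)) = a^4 - a^3 + 8*sqrt(2)*a^3 - 8*sqrt(2)*a^2 + 12*a^2 - 16*sqrt(2)*a - 14*a - 28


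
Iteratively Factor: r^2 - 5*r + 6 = (r - 3)*(r - 2)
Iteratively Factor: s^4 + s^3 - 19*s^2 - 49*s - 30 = (s - 5)*(s^3 + 6*s^2 + 11*s + 6) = (s - 5)*(s + 3)*(s^2 + 3*s + 2) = (s - 5)*(s + 2)*(s + 3)*(s + 1)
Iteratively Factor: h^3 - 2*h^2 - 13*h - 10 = (h + 2)*(h^2 - 4*h - 5) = (h + 1)*(h + 2)*(h - 5)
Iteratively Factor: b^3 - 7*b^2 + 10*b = (b - 5)*(b^2 - 2*b) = (b - 5)*(b - 2)*(b)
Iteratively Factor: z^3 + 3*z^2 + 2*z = (z + 1)*(z^2 + 2*z) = (z + 1)*(z + 2)*(z)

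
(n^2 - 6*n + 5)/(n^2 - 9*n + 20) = (n - 1)/(n - 4)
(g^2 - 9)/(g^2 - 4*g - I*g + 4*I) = (g^2 - 9)/(g^2 - 4*g - I*g + 4*I)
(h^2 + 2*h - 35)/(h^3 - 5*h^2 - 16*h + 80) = (h + 7)/(h^2 - 16)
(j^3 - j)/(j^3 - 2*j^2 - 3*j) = (j - 1)/(j - 3)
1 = 1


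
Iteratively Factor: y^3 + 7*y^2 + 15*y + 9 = (y + 3)*(y^2 + 4*y + 3) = (y + 1)*(y + 3)*(y + 3)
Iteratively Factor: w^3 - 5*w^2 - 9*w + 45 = (w - 5)*(w^2 - 9) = (w - 5)*(w + 3)*(w - 3)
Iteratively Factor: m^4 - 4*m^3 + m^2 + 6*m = (m - 3)*(m^3 - m^2 - 2*m) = (m - 3)*(m + 1)*(m^2 - 2*m) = m*(m - 3)*(m + 1)*(m - 2)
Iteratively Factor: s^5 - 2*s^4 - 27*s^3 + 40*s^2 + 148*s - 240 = (s - 2)*(s^4 - 27*s^2 - 14*s + 120) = (s - 2)^2*(s^3 + 2*s^2 - 23*s - 60) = (s - 2)^2*(s + 3)*(s^2 - s - 20) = (s - 2)^2*(s + 3)*(s + 4)*(s - 5)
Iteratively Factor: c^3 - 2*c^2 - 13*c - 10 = (c + 1)*(c^2 - 3*c - 10) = (c - 5)*(c + 1)*(c + 2)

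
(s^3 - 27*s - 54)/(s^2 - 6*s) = s + 6 + 9/s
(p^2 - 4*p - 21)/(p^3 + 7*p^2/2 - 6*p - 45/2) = 2*(p - 7)/(2*p^2 + p - 15)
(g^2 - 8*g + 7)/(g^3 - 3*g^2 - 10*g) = (-g^2 + 8*g - 7)/(g*(-g^2 + 3*g + 10))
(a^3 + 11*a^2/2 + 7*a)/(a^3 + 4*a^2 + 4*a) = (a + 7/2)/(a + 2)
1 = 1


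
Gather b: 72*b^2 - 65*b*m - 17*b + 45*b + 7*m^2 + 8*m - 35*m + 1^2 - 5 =72*b^2 + b*(28 - 65*m) + 7*m^2 - 27*m - 4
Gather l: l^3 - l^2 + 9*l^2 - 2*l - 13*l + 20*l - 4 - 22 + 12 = l^3 + 8*l^2 + 5*l - 14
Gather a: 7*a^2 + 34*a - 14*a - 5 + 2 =7*a^2 + 20*a - 3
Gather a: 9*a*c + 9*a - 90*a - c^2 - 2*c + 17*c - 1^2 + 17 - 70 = a*(9*c - 81) - c^2 + 15*c - 54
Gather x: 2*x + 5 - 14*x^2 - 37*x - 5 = -14*x^2 - 35*x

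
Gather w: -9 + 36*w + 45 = 36*w + 36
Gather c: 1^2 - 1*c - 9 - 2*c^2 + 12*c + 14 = -2*c^2 + 11*c + 6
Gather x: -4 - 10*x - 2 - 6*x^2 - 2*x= -6*x^2 - 12*x - 6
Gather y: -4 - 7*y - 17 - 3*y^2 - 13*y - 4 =-3*y^2 - 20*y - 25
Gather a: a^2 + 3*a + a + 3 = a^2 + 4*a + 3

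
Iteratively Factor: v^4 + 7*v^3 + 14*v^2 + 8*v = (v + 4)*(v^3 + 3*v^2 + 2*v) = v*(v + 4)*(v^2 + 3*v + 2) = v*(v + 1)*(v + 4)*(v + 2)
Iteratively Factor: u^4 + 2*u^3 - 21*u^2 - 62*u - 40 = (u + 4)*(u^3 - 2*u^2 - 13*u - 10) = (u + 1)*(u + 4)*(u^2 - 3*u - 10) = (u + 1)*(u + 2)*(u + 4)*(u - 5)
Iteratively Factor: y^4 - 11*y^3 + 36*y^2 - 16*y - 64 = (y - 4)*(y^3 - 7*y^2 + 8*y + 16) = (y - 4)*(y + 1)*(y^2 - 8*y + 16) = (y - 4)^2*(y + 1)*(y - 4)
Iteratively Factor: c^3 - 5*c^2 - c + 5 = (c + 1)*(c^2 - 6*c + 5) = (c - 1)*(c + 1)*(c - 5)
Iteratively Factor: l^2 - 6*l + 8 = (l - 2)*(l - 4)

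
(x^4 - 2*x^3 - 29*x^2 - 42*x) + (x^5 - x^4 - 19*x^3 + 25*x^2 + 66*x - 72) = x^5 - 21*x^3 - 4*x^2 + 24*x - 72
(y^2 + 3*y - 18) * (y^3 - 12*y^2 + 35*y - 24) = y^5 - 9*y^4 - 19*y^3 + 297*y^2 - 702*y + 432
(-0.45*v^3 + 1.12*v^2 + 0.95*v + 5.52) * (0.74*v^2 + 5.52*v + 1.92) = -0.333*v^5 - 1.6552*v^4 + 6.0214*v^3 + 11.4792*v^2 + 32.2944*v + 10.5984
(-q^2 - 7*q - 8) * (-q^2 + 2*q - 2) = q^4 + 5*q^3 - 4*q^2 - 2*q + 16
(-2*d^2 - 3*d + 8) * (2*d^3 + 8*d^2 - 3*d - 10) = -4*d^5 - 22*d^4 - 2*d^3 + 93*d^2 + 6*d - 80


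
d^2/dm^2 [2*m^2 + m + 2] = 4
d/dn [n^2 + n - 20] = 2*n + 1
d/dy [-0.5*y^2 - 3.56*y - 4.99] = -1.0*y - 3.56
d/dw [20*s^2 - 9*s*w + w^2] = -9*s + 2*w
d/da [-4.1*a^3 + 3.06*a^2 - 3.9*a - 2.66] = -12.3*a^2 + 6.12*a - 3.9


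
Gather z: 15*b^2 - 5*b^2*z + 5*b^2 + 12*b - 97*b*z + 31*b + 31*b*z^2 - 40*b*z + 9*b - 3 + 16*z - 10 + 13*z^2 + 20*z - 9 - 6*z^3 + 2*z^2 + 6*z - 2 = 20*b^2 + 52*b - 6*z^3 + z^2*(31*b + 15) + z*(-5*b^2 - 137*b + 42) - 24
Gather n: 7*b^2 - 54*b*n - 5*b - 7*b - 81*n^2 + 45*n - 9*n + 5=7*b^2 - 12*b - 81*n^2 + n*(36 - 54*b) + 5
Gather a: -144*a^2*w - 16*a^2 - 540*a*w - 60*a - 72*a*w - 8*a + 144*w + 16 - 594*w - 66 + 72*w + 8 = a^2*(-144*w - 16) + a*(-612*w - 68) - 378*w - 42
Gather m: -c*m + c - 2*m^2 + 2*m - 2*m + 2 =-c*m + c - 2*m^2 + 2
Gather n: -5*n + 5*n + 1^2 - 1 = 0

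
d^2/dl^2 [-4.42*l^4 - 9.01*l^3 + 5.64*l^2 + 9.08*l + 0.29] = -53.04*l^2 - 54.06*l + 11.28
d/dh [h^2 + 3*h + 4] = 2*h + 3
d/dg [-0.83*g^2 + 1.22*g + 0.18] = 1.22 - 1.66*g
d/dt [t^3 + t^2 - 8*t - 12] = 3*t^2 + 2*t - 8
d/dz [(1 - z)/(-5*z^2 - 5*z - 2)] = (-5*z^2 + 10*z + 7)/(25*z^4 + 50*z^3 + 45*z^2 + 20*z + 4)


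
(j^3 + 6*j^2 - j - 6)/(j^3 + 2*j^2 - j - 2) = (j + 6)/(j + 2)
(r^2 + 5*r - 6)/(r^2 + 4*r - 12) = (r - 1)/(r - 2)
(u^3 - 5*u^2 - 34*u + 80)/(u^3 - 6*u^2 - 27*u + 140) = (u^2 - 10*u + 16)/(u^2 - 11*u + 28)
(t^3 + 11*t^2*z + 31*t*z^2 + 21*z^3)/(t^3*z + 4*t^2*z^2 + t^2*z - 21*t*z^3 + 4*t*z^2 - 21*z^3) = (-t^2 - 4*t*z - 3*z^2)/(z*(-t^2 + 3*t*z - t + 3*z))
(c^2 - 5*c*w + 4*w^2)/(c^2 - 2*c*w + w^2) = (-c + 4*w)/(-c + w)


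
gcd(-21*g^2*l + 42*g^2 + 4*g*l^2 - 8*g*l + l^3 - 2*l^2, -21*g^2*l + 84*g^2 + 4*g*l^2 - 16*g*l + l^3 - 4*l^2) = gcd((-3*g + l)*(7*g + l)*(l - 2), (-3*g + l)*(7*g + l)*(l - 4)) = 21*g^2 - 4*g*l - l^2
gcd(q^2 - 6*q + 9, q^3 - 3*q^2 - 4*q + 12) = q - 3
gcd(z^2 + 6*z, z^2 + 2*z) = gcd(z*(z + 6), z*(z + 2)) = z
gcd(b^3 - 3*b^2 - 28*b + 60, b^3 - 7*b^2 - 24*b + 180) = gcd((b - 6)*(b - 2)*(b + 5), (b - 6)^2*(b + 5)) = b^2 - b - 30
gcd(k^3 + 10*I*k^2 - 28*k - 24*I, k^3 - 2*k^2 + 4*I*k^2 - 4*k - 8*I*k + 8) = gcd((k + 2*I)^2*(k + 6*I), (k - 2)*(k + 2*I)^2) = k^2 + 4*I*k - 4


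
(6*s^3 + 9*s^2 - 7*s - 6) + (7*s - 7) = 6*s^3 + 9*s^2 - 13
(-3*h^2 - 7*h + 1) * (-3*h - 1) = 9*h^3 + 24*h^2 + 4*h - 1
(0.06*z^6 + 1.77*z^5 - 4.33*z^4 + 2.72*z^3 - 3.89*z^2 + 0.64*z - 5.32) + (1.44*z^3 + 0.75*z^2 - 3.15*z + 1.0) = 0.06*z^6 + 1.77*z^5 - 4.33*z^4 + 4.16*z^3 - 3.14*z^2 - 2.51*z - 4.32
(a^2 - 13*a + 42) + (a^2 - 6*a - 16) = 2*a^2 - 19*a + 26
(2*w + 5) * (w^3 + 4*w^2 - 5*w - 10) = 2*w^4 + 13*w^3 + 10*w^2 - 45*w - 50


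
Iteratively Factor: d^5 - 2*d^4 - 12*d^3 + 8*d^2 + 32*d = (d + 2)*(d^4 - 4*d^3 - 4*d^2 + 16*d) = (d - 4)*(d + 2)*(d^3 - 4*d) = (d - 4)*(d + 2)^2*(d^2 - 2*d) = (d - 4)*(d - 2)*(d + 2)^2*(d)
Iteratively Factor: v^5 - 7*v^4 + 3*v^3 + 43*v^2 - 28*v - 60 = (v + 1)*(v^4 - 8*v^3 + 11*v^2 + 32*v - 60) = (v - 5)*(v + 1)*(v^3 - 3*v^2 - 4*v + 12) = (v - 5)*(v - 2)*(v + 1)*(v^2 - v - 6) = (v - 5)*(v - 3)*(v - 2)*(v + 1)*(v + 2)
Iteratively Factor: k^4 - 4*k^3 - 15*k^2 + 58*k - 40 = (k - 1)*(k^3 - 3*k^2 - 18*k + 40) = (k - 1)*(k + 4)*(k^2 - 7*k + 10) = (k - 2)*(k - 1)*(k + 4)*(k - 5)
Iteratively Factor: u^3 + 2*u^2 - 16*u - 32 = (u - 4)*(u^2 + 6*u + 8) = (u - 4)*(u + 2)*(u + 4)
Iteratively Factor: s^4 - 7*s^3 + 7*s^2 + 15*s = (s + 1)*(s^3 - 8*s^2 + 15*s) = (s - 3)*(s + 1)*(s^2 - 5*s) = (s - 5)*(s - 3)*(s + 1)*(s)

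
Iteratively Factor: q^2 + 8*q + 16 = (q + 4)*(q + 4)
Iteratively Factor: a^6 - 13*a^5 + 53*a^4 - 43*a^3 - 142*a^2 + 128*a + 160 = (a - 4)*(a^5 - 9*a^4 + 17*a^3 + 25*a^2 - 42*a - 40) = (a - 4)^2*(a^4 - 5*a^3 - 3*a^2 + 13*a + 10) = (a - 4)^2*(a - 2)*(a^3 - 3*a^2 - 9*a - 5) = (a - 5)*(a - 4)^2*(a - 2)*(a^2 + 2*a + 1) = (a - 5)*(a - 4)^2*(a - 2)*(a + 1)*(a + 1)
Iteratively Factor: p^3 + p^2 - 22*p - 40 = (p - 5)*(p^2 + 6*p + 8) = (p - 5)*(p + 4)*(p + 2)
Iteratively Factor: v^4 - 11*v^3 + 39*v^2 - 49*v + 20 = (v - 5)*(v^3 - 6*v^2 + 9*v - 4) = (v - 5)*(v - 1)*(v^2 - 5*v + 4) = (v - 5)*(v - 1)^2*(v - 4)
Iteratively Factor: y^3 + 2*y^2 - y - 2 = (y + 2)*(y^2 - 1) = (y + 1)*(y + 2)*(y - 1)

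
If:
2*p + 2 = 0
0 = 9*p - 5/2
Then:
No Solution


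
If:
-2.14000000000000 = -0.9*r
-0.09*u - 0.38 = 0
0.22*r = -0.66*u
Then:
No Solution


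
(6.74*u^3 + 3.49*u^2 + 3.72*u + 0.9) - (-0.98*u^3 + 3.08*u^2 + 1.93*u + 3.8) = 7.72*u^3 + 0.41*u^2 + 1.79*u - 2.9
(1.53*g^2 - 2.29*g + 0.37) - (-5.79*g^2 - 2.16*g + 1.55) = 7.32*g^2 - 0.13*g - 1.18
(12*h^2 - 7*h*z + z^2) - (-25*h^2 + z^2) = 37*h^2 - 7*h*z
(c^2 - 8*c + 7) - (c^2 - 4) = 11 - 8*c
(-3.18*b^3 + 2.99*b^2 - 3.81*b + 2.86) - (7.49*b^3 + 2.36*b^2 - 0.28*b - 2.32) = -10.67*b^3 + 0.63*b^2 - 3.53*b + 5.18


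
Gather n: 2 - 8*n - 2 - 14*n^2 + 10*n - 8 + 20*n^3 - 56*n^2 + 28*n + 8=20*n^3 - 70*n^2 + 30*n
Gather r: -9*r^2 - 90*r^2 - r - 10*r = -99*r^2 - 11*r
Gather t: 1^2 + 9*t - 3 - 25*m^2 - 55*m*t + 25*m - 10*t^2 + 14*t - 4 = -25*m^2 + 25*m - 10*t^2 + t*(23 - 55*m) - 6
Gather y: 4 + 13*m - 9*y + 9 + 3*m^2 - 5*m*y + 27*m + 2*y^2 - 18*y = 3*m^2 + 40*m + 2*y^2 + y*(-5*m - 27) + 13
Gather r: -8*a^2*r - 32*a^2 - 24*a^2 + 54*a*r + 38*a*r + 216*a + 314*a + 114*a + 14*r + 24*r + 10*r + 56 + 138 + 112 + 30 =-56*a^2 + 644*a + r*(-8*a^2 + 92*a + 48) + 336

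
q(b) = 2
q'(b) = 0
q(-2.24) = 2.00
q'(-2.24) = 0.00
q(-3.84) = 2.00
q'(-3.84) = 0.00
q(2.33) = 2.00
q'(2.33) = 0.00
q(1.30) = 2.00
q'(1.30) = 0.00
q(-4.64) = 2.00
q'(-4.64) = 0.00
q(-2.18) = 2.00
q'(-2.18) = 0.00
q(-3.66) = 2.00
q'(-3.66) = 0.00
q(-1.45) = 2.00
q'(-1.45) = 0.00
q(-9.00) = 2.00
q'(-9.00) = 0.00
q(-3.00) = 2.00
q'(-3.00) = 0.00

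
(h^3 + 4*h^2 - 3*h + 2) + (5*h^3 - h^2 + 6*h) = 6*h^3 + 3*h^2 + 3*h + 2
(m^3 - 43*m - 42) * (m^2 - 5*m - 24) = m^5 - 5*m^4 - 67*m^3 + 173*m^2 + 1242*m + 1008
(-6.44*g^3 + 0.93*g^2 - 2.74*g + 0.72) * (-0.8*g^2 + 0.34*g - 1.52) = 5.152*g^5 - 2.9336*g^4 + 12.297*g^3 - 2.9212*g^2 + 4.4096*g - 1.0944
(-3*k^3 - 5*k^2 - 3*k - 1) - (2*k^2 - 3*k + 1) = -3*k^3 - 7*k^2 - 2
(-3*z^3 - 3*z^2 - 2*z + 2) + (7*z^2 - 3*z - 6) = -3*z^3 + 4*z^2 - 5*z - 4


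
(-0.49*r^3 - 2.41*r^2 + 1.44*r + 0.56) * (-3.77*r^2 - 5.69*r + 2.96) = 1.8473*r^5 + 11.8738*r^4 + 6.8337*r^3 - 17.4384*r^2 + 1.076*r + 1.6576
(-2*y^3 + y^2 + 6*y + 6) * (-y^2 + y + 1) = 2*y^5 - 3*y^4 - 7*y^3 + y^2 + 12*y + 6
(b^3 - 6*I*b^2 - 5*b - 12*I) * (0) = 0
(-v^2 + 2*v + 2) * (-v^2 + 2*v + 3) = v^4 - 4*v^3 - v^2 + 10*v + 6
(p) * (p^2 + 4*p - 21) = p^3 + 4*p^2 - 21*p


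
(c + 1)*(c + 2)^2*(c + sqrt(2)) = c^4 + sqrt(2)*c^3 + 5*c^3 + 5*sqrt(2)*c^2 + 8*c^2 + 4*c + 8*sqrt(2)*c + 4*sqrt(2)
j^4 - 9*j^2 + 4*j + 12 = (j - 2)^2*(j + 1)*(j + 3)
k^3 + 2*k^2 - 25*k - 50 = (k - 5)*(k + 2)*(k + 5)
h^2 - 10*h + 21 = (h - 7)*(h - 3)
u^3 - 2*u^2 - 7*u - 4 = (u - 4)*(u + 1)^2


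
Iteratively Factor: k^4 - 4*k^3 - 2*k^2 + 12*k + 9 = (k - 3)*(k^3 - k^2 - 5*k - 3) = (k - 3)^2*(k^2 + 2*k + 1) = (k - 3)^2*(k + 1)*(k + 1)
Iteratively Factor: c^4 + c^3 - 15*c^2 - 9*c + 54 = (c - 3)*(c^3 + 4*c^2 - 3*c - 18) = (c - 3)*(c - 2)*(c^2 + 6*c + 9) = (c - 3)*(c - 2)*(c + 3)*(c + 3)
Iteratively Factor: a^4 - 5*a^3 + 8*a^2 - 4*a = (a - 2)*(a^3 - 3*a^2 + 2*a) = (a - 2)*(a - 1)*(a^2 - 2*a) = (a - 2)^2*(a - 1)*(a)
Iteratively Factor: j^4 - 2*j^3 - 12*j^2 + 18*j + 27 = (j - 3)*(j^3 + j^2 - 9*j - 9) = (j - 3)*(j + 3)*(j^2 - 2*j - 3) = (j - 3)*(j + 1)*(j + 3)*(j - 3)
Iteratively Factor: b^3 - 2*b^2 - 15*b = (b - 5)*(b^2 + 3*b) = (b - 5)*(b + 3)*(b)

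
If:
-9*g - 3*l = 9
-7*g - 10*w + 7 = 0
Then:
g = 1 - 10*w/7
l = 30*w/7 - 6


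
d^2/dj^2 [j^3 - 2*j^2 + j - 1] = 6*j - 4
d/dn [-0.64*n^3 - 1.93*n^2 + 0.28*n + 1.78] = -1.92*n^2 - 3.86*n + 0.28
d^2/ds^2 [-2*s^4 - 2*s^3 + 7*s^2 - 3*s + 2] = -24*s^2 - 12*s + 14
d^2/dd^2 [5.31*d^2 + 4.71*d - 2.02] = 10.6200000000000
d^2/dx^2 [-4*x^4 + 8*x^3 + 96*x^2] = -48*x^2 + 48*x + 192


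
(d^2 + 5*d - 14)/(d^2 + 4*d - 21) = (d - 2)/(d - 3)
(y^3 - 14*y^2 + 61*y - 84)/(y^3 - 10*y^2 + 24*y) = (y^2 - 10*y + 21)/(y*(y - 6))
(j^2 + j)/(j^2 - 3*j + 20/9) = 9*j*(j + 1)/(9*j^2 - 27*j + 20)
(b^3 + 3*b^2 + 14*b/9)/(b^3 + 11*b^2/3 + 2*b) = (b + 7/3)/(b + 3)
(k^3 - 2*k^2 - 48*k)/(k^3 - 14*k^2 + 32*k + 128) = k*(k + 6)/(k^2 - 6*k - 16)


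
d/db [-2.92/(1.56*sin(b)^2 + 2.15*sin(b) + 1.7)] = (9.1104*sin(b) + 6.278)*cos(b)/(1.56*sin(b)^2 + 2.15*sin(b) + 1.7)^2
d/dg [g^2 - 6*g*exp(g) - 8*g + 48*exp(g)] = -6*g*exp(g) + 2*g + 42*exp(g) - 8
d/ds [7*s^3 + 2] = 21*s^2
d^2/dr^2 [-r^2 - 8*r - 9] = -2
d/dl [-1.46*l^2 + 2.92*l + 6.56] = 2.92 - 2.92*l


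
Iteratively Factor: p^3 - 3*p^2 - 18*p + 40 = (p - 2)*(p^2 - p - 20) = (p - 5)*(p - 2)*(p + 4)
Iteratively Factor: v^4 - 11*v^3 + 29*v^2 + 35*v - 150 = (v - 5)*(v^3 - 6*v^2 - v + 30) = (v - 5)^2*(v^2 - v - 6) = (v - 5)^2*(v - 3)*(v + 2)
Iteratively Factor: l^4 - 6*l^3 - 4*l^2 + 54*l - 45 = (l - 3)*(l^3 - 3*l^2 - 13*l + 15) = (l - 3)*(l - 1)*(l^2 - 2*l - 15) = (l - 5)*(l - 3)*(l - 1)*(l + 3)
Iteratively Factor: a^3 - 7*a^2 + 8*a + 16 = (a + 1)*(a^2 - 8*a + 16) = (a - 4)*(a + 1)*(a - 4)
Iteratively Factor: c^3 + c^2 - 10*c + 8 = (c + 4)*(c^2 - 3*c + 2) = (c - 1)*(c + 4)*(c - 2)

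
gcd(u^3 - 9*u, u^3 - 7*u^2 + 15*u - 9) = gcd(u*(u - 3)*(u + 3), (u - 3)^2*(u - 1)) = u - 3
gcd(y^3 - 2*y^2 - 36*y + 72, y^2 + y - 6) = y - 2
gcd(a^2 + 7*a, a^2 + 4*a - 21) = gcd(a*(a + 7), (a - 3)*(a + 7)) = a + 7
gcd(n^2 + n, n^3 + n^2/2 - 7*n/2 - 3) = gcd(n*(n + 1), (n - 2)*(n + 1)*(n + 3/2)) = n + 1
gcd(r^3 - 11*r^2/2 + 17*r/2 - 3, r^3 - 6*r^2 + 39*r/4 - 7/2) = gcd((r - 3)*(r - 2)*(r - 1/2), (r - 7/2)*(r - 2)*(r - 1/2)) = r^2 - 5*r/2 + 1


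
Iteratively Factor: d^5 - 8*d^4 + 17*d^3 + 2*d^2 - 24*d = (d - 3)*(d^4 - 5*d^3 + 2*d^2 + 8*d) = (d - 4)*(d - 3)*(d^3 - d^2 - 2*d) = (d - 4)*(d - 3)*(d - 2)*(d^2 + d) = d*(d - 4)*(d - 3)*(d - 2)*(d + 1)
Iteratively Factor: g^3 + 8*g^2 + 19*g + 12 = (g + 3)*(g^2 + 5*g + 4) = (g + 1)*(g + 3)*(g + 4)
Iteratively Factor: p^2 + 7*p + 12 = (p + 4)*(p + 3)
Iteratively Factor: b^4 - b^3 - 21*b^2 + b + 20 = (b + 4)*(b^3 - 5*b^2 - b + 5) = (b - 5)*(b + 4)*(b^2 - 1) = (b - 5)*(b + 1)*(b + 4)*(b - 1)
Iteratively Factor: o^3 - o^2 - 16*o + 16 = (o - 1)*(o^2 - 16) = (o - 4)*(o - 1)*(o + 4)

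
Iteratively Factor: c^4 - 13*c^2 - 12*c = (c + 3)*(c^3 - 3*c^2 - 4*c) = (c + 1)*(c + 3)*(c^2 - 4*c) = c*(c + 1)*(c + 3)*(c - 4)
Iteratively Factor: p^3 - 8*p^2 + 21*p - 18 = (p - 3)*(p^2 - 5*p + 6) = (p - 3)*(p - 2)*(p - 3)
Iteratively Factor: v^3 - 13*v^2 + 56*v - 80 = (v - 4)*(v^2 - 9*v + 20) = (v - 4)^2*(v - 5)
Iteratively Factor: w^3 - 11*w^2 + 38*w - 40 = (w - 2)*(w^2 - 9*w + 20) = (w - 5)*(w - 2)*(w - 4)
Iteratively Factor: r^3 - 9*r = (r)*(r^2 - 9) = r*(r + 3)*(r - 3)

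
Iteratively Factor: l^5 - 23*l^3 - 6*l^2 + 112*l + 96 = (l - 3)*(l^4 + 3*l^3 - 14*l^2 - 48*l - 32) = (l - 3)*(l + 1)*(l^3 + 2*l^2 - 16*l - 32) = (l - 3)*(l + 1)*(l + 4)*(l^2 - 2*l - 8) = (l - 3)*(l + 1)*(l + 2)*(l + 4)*(l - 4)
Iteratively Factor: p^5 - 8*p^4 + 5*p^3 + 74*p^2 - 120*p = (p - 2)*(p^4 - 6*p^3 - 7*p^2 + 60*p) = (p - 5)*(p - 2)*(p^3 - p^2 - 12*p) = (p - 5)*(p - 2)*(p + 3)*(p^2 - 4*p) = p*(p - 5)*(p - 2)*(p + 3)*(p - 4)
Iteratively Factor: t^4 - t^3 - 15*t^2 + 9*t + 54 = (t - 3)*(t^3 + 2*t^2 - 9*t - 18) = (t - 3)*(t + 3)*(t^2 - t - 6) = (t - 3)^2*(t + 3)*(t + 2)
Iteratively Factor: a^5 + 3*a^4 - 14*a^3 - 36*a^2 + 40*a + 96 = (a - 3)*(a^4 + 6*a^3 + 4*a^2 - 24*a - 32) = (a - 3)*(a - 2)*(a^3 + 8*a^2 + 20*a + 16) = (a - 3)*(a - 2)*(a + 4)*(a^2 + 4*a + 4) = (a - 3)*(a - 2)*(a + 2)*(a + 4)*(a + 2)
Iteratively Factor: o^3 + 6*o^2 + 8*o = (o + 2)*(o^2 + 4*o) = o*(o + 2)*(o + 4)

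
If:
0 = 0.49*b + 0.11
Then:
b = -0.22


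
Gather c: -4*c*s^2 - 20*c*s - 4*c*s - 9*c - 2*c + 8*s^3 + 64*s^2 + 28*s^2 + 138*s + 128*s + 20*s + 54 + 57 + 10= c*(-4*s^2 - 24*s - 11) + 8*s^3 + 92*s^2 + 286*s + 121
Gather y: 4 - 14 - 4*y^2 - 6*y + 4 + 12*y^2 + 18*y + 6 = 8*y^2 + 12*y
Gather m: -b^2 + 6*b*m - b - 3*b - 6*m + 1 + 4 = -b^2 - 4*b + m*(6*b - 6) + 5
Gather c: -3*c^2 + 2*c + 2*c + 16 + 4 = -3*c^2 + 4*c + 20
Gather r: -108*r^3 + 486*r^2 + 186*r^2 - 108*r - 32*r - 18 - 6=-108*r^3 + 672*r^2 - 140*r - 24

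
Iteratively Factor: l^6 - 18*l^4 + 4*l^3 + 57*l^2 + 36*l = (l + 1)*(l^5 - l^4 - 17*l^3 + 21*l^2 + 36*l) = (l - 3)*(l + 1)*(l^4 + 2*l^3 - 11*l^2 - 12*l) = l*(l - 3)*(l + 1)*(l^3 + 2*l^2 - 11*l - 12) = l*(l - 3)*(l + 1)*(l + 4)*(l^2 - 2*l - 3) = l*(l - 3)*(l + 1)^2*(l + 4)*(l - 3)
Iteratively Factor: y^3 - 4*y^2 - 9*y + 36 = (y + 3)*(y^2 - 7*y + 12) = (y - 3)*(y + 3)*(y - 4)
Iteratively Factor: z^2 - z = (z - 1)*(z)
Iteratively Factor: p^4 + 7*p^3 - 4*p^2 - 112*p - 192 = (p + 3)*(p^3 + 4*p^2 - 16*p - 64) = (p + 3)*(p + 4)*(p^2 - 16) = (p - 4)*(p + 3)*(p + 4)*(p + 4)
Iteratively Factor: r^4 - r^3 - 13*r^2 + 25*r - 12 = (r - 3)*(r^3 + 2*r^2 - 7*r + 4) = (r - 3)*(r - 1)*(r^2 + 3*r - 4) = (r - 3)*(r - 1)^2*(r + 4)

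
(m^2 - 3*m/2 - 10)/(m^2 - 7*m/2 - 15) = (m - 4)/(m - 6)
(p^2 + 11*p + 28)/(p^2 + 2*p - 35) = (p + 4)/(p - 5)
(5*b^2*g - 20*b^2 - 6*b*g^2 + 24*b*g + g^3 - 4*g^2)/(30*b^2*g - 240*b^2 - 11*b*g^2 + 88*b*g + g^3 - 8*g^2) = (b*g - 4*b - g^2 + 4*g)/(6*b*g - 48*b - g^2 + 8*g)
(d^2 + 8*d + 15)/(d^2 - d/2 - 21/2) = 2*(d + 5)/(2*d - 7)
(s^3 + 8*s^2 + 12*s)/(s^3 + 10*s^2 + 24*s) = (s + 2)/(s + 4)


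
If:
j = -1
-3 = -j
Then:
No Solution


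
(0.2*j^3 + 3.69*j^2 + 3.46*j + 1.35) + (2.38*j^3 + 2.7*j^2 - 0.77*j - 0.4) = 2.58*j^3 + 6.39*j^2 + 2.69*j + 0.95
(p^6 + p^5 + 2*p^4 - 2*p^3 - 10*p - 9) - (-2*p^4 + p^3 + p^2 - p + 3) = p^6 + p^5 + 4*p^4 - 3*p^3 - p^2 - 9*p - 12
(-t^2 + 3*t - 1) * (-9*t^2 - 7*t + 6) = 9*t^4 - 20*t^3 - 18*t^2 + 25*t - 6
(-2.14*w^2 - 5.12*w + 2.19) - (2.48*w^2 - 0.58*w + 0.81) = -4.62*w^2 - 4.54*w + 1.38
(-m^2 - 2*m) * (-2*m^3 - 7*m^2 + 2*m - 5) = 2*m^5 + 11*m^4 + 12*m^3 + m^2 + 10*m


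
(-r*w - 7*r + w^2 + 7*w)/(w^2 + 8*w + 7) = (-r + w)/(w + 1)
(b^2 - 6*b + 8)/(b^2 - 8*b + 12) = (b - 4)/(b - 6)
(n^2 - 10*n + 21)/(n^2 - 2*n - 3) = (n - 7)/(n + 1)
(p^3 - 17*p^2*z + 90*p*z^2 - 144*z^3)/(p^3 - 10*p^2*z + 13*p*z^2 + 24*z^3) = (p - 6*z)/(p + z)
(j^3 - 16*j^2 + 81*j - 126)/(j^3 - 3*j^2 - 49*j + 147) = (j - 6)/(j + 7)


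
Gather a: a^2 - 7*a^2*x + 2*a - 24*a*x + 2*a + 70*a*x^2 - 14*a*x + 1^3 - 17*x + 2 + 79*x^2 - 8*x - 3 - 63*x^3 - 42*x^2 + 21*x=a^2*(1 - 7*x) + a*(70*x^2 - 38*x + 4) - 63*x^3 + 37*x^2 - 4*x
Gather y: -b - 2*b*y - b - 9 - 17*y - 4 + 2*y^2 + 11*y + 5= -2*b + 2*y^2 + y*(-2*b - 6) - 8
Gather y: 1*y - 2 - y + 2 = 0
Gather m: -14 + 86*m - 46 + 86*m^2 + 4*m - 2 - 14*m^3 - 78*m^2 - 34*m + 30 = -14*m^3 + 8*m^2 + 56*m - 32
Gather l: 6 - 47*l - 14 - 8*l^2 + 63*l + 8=-8*l^2 + 16*l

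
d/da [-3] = 0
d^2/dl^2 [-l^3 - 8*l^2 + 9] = -6*l - 16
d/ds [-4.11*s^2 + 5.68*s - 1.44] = 5.68 - 8.22*s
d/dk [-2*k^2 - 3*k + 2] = -4*k - 3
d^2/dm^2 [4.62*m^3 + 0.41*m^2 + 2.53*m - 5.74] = 27.72*m + 0.82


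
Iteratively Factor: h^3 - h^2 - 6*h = (h + 2)*(h^2 - 3*h) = (h - 3)*(h + 2)*(h)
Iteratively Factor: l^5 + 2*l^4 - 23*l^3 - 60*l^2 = (l)*(l^4 + 2*l^3 - 23*l^2 - 60*l) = l^2*(l^3 + 2*l^2 - 23*l - 60) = l^2*(l + 4)*(l^2 - 2*l - 15) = l^2*(l - 5)*(l + 4)*(l + 3)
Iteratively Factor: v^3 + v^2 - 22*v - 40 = (v + 2)*(v^2 - v - 20) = (v - 5)*(v + 2)*(v + 4)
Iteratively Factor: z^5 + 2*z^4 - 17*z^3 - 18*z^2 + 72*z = (z - 3)*(z^4 + 5*z^3 - 2*z^2 - 24*z) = (z - 3)*(z + 3)*(z^3 + 2*z^2 - 8*z) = (z - 3)*(z + 3)*(z + 4)*(z^2 - 2*z) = z*(z - 3)*(z + 3)*(z + 4)*(z - 2)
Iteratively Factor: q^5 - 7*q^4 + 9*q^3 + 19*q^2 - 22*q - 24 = (q + 1)*(q^4 - 8*q^3 + 17*q^2 + 2*q - 24) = (q - 3)*(q + 1)*(q^3 - 5*q^2 + 2*q + 8) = (q - 3)*(q - 2)*(q + 1)*(q^2 - 3*q - 4) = (q - 4)*(q - 3)*(q - 2)*(q + 1)*(q + 1)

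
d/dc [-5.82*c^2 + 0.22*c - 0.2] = 0.22 - 11.64*c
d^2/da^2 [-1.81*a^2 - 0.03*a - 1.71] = -3.62000000000000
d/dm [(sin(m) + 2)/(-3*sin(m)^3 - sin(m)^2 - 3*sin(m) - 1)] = (6*sin(m)^3 + 19*sin(m)^2 + 4*sin(m) + 5)*cos(m)/((3*sin(m) + 1)^2*(sin(m)^2 + 1)^2)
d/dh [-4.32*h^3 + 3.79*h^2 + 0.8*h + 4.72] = -12.96*h^2 + 7.58*h + 0.8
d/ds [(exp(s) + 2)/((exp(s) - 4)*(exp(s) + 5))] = (-exp(2*s) - 4*exp(s) - 22)*exp(s)/(exp(4*s) + 2*exp(3*s) - 39*exp(2*s) - 40*exp(s) + 400)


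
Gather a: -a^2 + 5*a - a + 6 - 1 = -a^2 + 4*a + 5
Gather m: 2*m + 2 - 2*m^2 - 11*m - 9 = -2*m^2 - 9*m - 7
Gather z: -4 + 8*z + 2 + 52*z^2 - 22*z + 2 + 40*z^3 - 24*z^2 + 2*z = 40*z^3 + 28*z^2 - 12*z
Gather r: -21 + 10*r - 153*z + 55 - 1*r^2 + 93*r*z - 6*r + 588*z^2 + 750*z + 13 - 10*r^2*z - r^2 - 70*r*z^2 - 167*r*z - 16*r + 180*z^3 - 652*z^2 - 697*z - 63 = r^2*(-10*z - 2) + r*(-70*z^2 - 74*z - 12) + 180*z^3 - 64*z^2 - 100*z - 16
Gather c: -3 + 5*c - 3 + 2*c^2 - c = 2*c^2 + 4*c - 6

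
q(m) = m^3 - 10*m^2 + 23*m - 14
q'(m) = 3*m^2 - 20*m + 23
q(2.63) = -4.49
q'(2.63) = -8.85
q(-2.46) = -145.98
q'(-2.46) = 90.35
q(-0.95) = -45.73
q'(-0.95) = 44.71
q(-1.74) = -89.56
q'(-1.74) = 66.88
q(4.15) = -19.30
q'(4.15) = -8.33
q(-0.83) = -40.55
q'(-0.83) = 41.67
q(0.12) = -11.38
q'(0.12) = 20.64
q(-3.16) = -218.09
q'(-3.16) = 116.16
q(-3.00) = -200.00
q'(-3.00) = 110.00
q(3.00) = -8.00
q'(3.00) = -10.00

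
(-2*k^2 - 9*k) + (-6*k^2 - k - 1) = -8*k^2 - 10*k - 1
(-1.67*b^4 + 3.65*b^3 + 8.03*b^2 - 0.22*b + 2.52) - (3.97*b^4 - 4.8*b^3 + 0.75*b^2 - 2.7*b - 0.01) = -5.64*b^4 + 8.45*b^3 + 7.28*b^2 + 2.48*b + 2.53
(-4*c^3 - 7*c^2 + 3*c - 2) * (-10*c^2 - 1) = 40*c^5 + 70*c^4 - 26*c^3 + 27*c^2 - 3*c + 2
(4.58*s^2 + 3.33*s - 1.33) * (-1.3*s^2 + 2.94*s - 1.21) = -5.954*s^4 + 9.1362*s^3 + 5.9774*s^2 - 7.9395*s + 1.6093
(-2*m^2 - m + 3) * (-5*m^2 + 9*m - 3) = 10*m^4 - 13*m^3 - 18*m^2 + 30*m - 9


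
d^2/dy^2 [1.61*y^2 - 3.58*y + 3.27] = 3.22000000000000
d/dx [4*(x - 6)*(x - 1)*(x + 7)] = 12*x^2 - 172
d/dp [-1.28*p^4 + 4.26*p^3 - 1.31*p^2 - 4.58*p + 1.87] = -5.12*p^3 + 12.78*p^2 - 2.62*p - 4.58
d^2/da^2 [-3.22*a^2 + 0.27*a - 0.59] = -6.44000000000000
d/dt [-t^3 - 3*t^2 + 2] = 3*t*(-t - 2)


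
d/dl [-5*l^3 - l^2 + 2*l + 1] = -15*l^2 - 2*l + 2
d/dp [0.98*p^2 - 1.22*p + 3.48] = 1.96*p - 1.22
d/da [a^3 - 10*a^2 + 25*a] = 3*a^2 - 20*a + 25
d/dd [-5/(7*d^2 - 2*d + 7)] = 10*(7*d - 1)/(7*d^2 - 2*d + 7)^2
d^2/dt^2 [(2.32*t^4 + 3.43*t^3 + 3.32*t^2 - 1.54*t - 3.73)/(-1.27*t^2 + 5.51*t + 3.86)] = (-7.483856*t^6 + 97.407984*t^5 - 354.373968*t^4 - 1072.886806*t^3 - 914.067774*t^2 - 417.945966*t + 98.616126)/(2.048383*t^6 - 26.661237*t^5 + 96.994599*t^4 - 5.21741899999998*t^3 - 294.802482*t^2 - 246.290388*t - 57.512456)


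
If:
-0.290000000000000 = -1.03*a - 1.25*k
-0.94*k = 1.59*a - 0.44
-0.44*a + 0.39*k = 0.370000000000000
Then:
No Solution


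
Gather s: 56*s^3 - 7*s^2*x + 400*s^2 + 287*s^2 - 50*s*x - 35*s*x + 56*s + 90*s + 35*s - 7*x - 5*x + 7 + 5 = 56*s^3 + s^2*(687 - 7*x) + s*(181 - 85*x) - 12*x + 12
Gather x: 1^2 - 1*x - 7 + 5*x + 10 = 4*x + 4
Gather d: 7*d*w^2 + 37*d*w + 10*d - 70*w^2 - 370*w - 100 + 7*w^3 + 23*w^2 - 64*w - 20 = d*(7*w^2 + 37*w + 10) + 7*w^3 - 47*w^2 - 434*w - 120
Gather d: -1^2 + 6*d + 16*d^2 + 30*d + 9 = 16*d^2 + 36*d + 8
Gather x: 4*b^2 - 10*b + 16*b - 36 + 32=4*b^2 + 6*b - 4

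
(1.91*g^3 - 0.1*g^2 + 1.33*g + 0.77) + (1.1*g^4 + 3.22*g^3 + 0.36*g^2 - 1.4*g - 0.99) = 1.1*g^4 + 5.13*g^3 + 0.26*g^2 - 0.0699999999999998*g - 0.22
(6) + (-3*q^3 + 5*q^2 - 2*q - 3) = -3*q^3 + 5*q^2 - 2*q + 3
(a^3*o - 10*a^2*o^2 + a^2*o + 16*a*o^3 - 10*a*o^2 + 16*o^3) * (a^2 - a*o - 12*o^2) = a^5*o - 11*a^4*o^2 + a^4*o + 14*a^3*o^3 - 11*a^3*o^2 + 104*a^2*o^4 + 14*a^2*o^3 - 192*a*o^5 + 104*a*o^4 - 192*o^5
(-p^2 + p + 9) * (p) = -p^3 + p^2 + 9*p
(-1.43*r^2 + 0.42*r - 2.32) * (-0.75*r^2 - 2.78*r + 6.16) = 1.0725*r^4 + 3.6604*r^3 - 8.2364*r^2 + 9.0368*r - 14.2912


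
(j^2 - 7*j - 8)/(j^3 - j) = (j - 8)/(j*(j - 1))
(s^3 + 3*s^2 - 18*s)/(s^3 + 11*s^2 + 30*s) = (s - 3)/(s + 5)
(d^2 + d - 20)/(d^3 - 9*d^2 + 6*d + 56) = (d + 5)/(d^2 - 5*d - 14)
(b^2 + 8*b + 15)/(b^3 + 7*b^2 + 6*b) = (b^2 + 8*b + 15)/(b*(b^2 + 7*b + 6))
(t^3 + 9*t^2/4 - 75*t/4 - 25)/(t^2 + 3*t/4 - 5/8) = 2*(t^2 + t - 20)/(2*t - 1)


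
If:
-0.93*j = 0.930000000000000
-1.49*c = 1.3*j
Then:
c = 0.87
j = -1.00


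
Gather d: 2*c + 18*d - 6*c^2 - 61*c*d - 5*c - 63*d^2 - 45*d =-6*c^2 - 3*c - 63*d^2 + d*(-61*c - 27)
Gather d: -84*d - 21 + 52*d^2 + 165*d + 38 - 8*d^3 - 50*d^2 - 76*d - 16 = -8*d^3 + 2*d^2 + 5*d + 1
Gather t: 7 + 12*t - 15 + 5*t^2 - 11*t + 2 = 5*t^2 + t - 6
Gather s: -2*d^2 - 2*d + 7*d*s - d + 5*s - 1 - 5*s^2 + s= -2*d^2 - 3*d - 5*s^2 + s*(7*d + 6) - 1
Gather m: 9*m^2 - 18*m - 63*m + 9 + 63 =9*m^2 - 81*m + 72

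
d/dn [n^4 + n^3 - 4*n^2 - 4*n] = 4*n^3 + 3*n^2 - 8*n - 4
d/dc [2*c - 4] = 2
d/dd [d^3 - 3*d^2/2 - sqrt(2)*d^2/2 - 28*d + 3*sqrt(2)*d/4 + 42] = 3*d^2 - 3*d - sqrt(2)*d - 28 + 3*sqrt(2)/4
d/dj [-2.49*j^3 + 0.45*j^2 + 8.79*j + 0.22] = -7.47*j^2 + 0.9*j + 8.79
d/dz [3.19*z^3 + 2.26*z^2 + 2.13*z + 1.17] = 9.57*z^2 + 4.52*z + 2.13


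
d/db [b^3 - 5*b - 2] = 3*b^2 - 5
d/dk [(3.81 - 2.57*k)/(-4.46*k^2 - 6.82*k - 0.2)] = (-11.4622*k^2 + 33.9852*k + 26.4982)/(19.8916*k^4 + 60.8344*k^3 + 48.2964*k^2 + 2.728*k + 0.04)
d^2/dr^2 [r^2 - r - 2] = 2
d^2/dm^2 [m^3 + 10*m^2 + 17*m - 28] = 6*m + 20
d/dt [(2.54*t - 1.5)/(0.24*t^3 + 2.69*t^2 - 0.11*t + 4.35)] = (-1.2192*t^3 - 5.7526*t^2 + 8.07*t + 10.884)/(0.0576*t^6 + 1.2912*t^5 + 7.1833*t^4 + 1.4962*t^3 + 23.4151*t^2 - 0.957*t + 18.9225)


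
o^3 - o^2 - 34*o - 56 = (o - 7)*(o + 2)*(o + 4)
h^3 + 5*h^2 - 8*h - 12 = (h - 2)*(h + 1)*(h + 6)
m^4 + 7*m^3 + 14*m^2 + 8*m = m*(m + 1)*(m + 2)*(m + 4)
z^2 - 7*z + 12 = (z - 4)*(z - 3)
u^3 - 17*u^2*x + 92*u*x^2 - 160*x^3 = (u - 8*x)*(u - 5*x)*(u - 4*x)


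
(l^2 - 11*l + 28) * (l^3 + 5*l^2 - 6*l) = l^5 - 6*l^4 - 33*l^3 + 206*l^2 - 168*l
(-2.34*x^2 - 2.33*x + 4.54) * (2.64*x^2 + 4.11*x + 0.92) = -6.1776*x^4 - 15.7686*x^3 + 0.256499999999997*x^2 + 16.5158*x + 4.1768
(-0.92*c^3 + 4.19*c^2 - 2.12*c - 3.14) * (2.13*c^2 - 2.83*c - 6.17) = -1.9596*c^5 + 11.5283*c^4 - 10.6969*c^3 - 26.5409*c^2 + 21.9666*c + 19.3738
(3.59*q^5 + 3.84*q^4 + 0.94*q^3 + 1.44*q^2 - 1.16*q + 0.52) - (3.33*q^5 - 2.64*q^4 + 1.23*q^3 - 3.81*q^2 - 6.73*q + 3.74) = 0.26*q^5 + 6.48*q^4 - 0.29*q^3 + 5.25*q^2 + 5.57*q - 3.22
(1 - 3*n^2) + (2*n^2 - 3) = -n^2 - 2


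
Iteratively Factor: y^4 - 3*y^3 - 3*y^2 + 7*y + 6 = (y - 3)*(y^3 - 3*y - 2) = (y - 3)*(y + 1)*(y^2 - y - 2) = (y - 3)*(y - 2)*(y + 1)*(y + 1)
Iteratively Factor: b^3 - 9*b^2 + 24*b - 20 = (b - 5)*(b^2 - 4*b + 4) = (b - 5)*(b - 2)*(b - 2)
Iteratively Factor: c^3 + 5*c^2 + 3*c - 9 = (c + 3)*(c^2 + 2*c - 3) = (c - 1)*(c + 3)*(c + 3)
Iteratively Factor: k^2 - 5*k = (k)*(k - 5)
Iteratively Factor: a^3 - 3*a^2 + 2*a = (a)*(a^2 - 3*a + 2) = a*(a - 1)*(a - 2)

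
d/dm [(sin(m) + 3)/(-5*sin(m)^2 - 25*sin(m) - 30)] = cos(m)/(5*(sin(m) + 2)^2)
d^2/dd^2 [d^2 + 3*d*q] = 2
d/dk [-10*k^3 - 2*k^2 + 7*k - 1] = -30*k^2 - 4*k + 7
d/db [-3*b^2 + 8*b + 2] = 8 - 6*b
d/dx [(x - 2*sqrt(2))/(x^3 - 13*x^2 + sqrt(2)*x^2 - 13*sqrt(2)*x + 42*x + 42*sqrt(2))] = (x^3 - 13*x^2 + sqrt(2)*x^2 - 13*sqrt(2)*x + 42*x - (x - 2*sqrt(2))*(3*x^2 - 26*x + 2*sqrt(2)*x - 13*sqrt(2) + 42) + 42*sqrt(2))/(x^3 - 13*x^2 + sqrt(2)*x^2 - 13*sqrt(2)*x + 42*x + 42*sqrt(2))^2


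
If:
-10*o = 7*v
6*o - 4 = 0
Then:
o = 2/3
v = -20/21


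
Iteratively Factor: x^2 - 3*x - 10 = (x - 5)*(x + 2)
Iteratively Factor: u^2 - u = (u)*(u - 1)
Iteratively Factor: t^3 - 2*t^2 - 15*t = (t - 5)*(t^2 + 3*t) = (t - 5)*(t + 3)*(t)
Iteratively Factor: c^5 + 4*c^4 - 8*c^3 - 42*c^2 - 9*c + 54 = (c + 2)*(c^4 + 2*c^3 - 12*c^2 - 18*c + 27) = (c + 2)*(c + 3)*(c^3 - c^2 - 9*c + 9) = (c - 3)*(c + 2)*(c + 3)*(c^2 + 2*c - 3) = (c - 3)*(c + 2)*(c + 3)^2*(c - 1)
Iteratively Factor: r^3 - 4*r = (r)*(r^2 - 4) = r*(r - 2)*(r + 2)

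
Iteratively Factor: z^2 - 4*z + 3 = (z - 3)*(z - 1)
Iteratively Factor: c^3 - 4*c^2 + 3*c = (c - 1)*(c^2 - 3*c) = (c - 3)*(c - 1)*(c)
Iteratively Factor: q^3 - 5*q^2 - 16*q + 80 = (q - 5)*(q^2 - 16) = (q - 5)*(q + 4)*(q - 4)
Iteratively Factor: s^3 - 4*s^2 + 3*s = (s)*(s^2 - 4*s + 3) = s*(s - 1)*(s - 3)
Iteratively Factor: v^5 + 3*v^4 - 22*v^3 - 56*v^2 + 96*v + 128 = (v + 4)*(v^4 - v^3 - 18*v^2 + 16*v + 32) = (v - 2)*(v + 4)*(v^3 + v^2 - 16*v - 16) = (v - 2)*(v + 4)^2*(v^2 - 3*v - 4) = (v - 4)*(v - 2)*(v + 4)^2*(v + 1)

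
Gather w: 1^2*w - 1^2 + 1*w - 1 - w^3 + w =-w^3 + 3*w - 2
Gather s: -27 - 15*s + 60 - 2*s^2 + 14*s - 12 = -2*s^2 - s + 21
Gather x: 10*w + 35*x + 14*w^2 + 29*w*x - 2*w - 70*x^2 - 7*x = 14*w^2 + 8*w - 70*x^2 + x*(29*w + 28)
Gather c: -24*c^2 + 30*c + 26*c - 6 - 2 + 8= -24*c^2 + 56*c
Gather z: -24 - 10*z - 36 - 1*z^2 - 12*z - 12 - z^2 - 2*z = -2*z^2 - 24*z - 72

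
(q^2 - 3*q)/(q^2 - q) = (q - 3)/(q - 1)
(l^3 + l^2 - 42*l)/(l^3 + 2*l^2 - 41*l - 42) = l/(l + 1)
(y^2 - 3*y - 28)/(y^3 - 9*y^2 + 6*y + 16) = (y^2 - 3*y - 28)/(y^3 - 9*y^2 + 6*y + 16)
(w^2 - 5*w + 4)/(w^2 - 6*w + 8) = (w - 1)/(w - 2)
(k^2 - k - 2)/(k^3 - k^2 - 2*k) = 1/k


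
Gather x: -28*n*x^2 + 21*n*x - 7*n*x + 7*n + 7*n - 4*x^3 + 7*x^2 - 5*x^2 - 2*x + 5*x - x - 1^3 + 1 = 14*n - 4*x^3 + x^2*(2 - 28*n) + x*(14*n + 2)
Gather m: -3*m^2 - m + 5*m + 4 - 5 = -3*m^2 + 4*m - 1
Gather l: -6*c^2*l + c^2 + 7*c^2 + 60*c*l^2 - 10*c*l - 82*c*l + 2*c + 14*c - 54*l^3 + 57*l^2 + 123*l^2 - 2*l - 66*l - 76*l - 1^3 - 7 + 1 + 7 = 8*c^2 + 16*c - 54*l^3 + l^2*(60*c + 180) + l*(-6*c^2 - 92*c - 144)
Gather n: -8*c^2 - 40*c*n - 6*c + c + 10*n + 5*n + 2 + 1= -8*c^2 - 5*c + n*(15 - 40*c) + 3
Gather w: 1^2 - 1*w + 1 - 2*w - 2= -3*w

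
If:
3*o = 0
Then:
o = 0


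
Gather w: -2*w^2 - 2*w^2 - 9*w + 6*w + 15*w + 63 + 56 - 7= -4*w^2 + 12*w + 112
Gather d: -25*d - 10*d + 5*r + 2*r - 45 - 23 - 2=-35*d + 7*r - 70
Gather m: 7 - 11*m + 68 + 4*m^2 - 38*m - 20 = 4*m^2 - 49*m + 55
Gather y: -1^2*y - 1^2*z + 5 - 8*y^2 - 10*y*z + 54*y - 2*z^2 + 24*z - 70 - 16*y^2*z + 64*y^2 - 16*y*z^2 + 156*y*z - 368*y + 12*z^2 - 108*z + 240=y^2*(56 - 16*z) + y*(-16*z^2 + 146*z - 315) + 10*z^2 - 85*z + 175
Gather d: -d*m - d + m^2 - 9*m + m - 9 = d*(-m - 1) + m^2 - 8*m - 9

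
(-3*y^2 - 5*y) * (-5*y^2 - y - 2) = 15*y^4 + 28*y^3 + 11*y^2 + 10*y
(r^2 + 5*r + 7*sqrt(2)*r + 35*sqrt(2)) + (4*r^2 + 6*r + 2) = 5*r^2 + 7*sqrt(2)*r + 11*r + 2 + 35*sqrt(2)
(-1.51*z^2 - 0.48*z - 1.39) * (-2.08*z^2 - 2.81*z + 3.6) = 3.1408*z^4 + 5.2415*z^3 - 1.196*z^2 + 2.1779*z - 5.004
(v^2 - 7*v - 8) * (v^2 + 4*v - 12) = v^4 - 3*v^3 - 48*v^2 + 52*v + 96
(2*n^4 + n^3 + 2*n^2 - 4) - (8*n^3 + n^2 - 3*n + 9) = 2*n^4 - 7*n^3 + n^2 + 3*n - 13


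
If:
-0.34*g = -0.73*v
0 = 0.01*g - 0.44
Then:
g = 44.00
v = 20.49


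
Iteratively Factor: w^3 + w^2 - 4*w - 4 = (w + 2)*(w^2 - w - 2) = (w + 1)*(w + 2)*(w - 2)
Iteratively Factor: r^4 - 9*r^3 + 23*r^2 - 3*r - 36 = (r + 1)*(r^3 - 10*r^2 + 33*r - 36) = (r - 3)*(r + 1)*(r^2 - 7*r + 12) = (r - 3)^2*(r + 1)*(r - 4)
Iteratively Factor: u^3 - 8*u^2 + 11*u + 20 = (u - 4)*(u^2 - 4*u - 5) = (u - 4)*(u + 1)*(u - 5)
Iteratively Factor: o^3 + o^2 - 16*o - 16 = (o + 1)*(o^2 - 16) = (o + 1)*(o + 4)*(o - 4)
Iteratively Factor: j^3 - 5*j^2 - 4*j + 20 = (j - 5)*(j^2 - 4) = (j - 5)*(j - 2)*(j + 2)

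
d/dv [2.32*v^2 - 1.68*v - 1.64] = 4.64*v - 1.68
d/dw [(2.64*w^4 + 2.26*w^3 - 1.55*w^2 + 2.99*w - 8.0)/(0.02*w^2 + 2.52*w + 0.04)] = (0.1056*w^5 + 20.0036*w^4 + 11.8128*w^3 - 3.6946*w^2 + 0.196000000000001*w + 20.2796)/(0.0004*w^4 + 0.1008*w^3 + 6.352*w^2 + 0.2016*w + 0.0016)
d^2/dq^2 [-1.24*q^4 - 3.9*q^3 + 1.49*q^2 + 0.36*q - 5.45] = -14.88*q^2 - 23.4*q + 2.98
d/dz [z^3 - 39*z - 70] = 3*z^2 - 39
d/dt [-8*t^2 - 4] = -16*t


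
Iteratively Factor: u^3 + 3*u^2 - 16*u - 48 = (u + 3)*(u^2 - 16) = (u - 4)*(u + 3)*(u + 4)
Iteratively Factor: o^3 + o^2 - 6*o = (o + 3)*(o^2 - 2*o) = o*(o + 3)*(o - 2)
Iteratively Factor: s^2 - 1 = (s + 1)*(s - 1)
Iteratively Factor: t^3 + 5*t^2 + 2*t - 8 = (t + 2)*(t^2 + 3*t - 4) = (t - 1)*(t + 2)*(t + 4)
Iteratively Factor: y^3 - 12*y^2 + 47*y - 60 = (y - 4)*(y^2 - 8*y + 15) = (y - 5)*(y - 4)*(y - 3)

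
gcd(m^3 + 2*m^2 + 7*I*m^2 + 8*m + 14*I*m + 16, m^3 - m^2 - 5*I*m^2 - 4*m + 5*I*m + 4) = m - I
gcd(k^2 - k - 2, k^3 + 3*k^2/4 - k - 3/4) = k + 1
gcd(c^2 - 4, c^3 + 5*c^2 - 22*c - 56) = c + 2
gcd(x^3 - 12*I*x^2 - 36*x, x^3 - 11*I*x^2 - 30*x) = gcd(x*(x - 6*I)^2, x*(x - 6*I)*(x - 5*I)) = x^2 - 6*I*x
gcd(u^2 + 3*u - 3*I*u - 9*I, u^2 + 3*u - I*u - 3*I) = u + 3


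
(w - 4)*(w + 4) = w^2 - 16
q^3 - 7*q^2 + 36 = (q - 6)*(q - 3)*(q + 2)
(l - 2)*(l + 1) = l^2 - l - 2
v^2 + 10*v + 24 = (v + 4)*(v + 6)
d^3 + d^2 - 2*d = d*(d - 1)*(d + 2)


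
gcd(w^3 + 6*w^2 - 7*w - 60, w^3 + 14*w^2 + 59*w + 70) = w + 5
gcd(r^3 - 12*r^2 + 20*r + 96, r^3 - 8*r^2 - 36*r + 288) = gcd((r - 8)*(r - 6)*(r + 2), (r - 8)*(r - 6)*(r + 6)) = r^2 - 14*r + 48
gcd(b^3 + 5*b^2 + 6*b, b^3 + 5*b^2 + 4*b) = b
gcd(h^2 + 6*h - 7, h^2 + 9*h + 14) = h + 7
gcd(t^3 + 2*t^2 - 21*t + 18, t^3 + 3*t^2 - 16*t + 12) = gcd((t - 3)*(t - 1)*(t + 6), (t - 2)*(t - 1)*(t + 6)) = t^2 + 5*t - 6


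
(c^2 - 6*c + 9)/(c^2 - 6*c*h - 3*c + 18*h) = (c - 3)/(c - 6*h)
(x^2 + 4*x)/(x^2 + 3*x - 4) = x/(x - 1)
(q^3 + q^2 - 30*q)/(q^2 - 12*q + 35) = q*(q + 6)/(q - 7)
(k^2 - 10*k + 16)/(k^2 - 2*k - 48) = (k - 2)/(k + 6)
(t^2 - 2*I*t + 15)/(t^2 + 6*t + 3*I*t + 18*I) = (t - 5*I)/(t + 6)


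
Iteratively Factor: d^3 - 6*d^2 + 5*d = (d - 1)*(d^2 - 5*d) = d*(d - 1)*(d - 5)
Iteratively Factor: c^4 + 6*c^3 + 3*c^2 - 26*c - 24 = (c + 3)*(c^3 + 3*c^2 - 6*c - 8) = (c - 2)*(c + 3)*(c^2 + 5*c + 4) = (c - 2)*(c + 1)*(c + 3)*(c + 4)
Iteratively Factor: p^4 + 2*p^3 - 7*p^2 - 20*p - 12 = (p + 1)*(p^3 + p^2 - 8*p - 12) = (p - 3)*(p + 1)*(p^2 + 4*p + 4) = (p - 3)*(p + 1)*(p + 2)*(p + 2)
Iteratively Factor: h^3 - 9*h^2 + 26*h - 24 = (h - 4)*(h^2 - 5*h + 6) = (h - 4)*(h - 3)*(h - 2)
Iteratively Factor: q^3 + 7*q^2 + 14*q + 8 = (q + 4)*(q^2 + 3*q + 2) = (q + 1)*(q + 4)*(q + 2)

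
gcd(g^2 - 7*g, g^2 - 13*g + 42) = g - 7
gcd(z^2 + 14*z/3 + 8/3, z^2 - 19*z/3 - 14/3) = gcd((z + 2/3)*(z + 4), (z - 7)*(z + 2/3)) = z + 2/3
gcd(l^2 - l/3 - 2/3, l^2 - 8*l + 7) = l - 1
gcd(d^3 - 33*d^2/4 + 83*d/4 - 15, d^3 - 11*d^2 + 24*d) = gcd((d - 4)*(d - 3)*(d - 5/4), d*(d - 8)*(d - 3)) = d - 3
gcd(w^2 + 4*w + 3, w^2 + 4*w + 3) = w^2 + 4*w + 3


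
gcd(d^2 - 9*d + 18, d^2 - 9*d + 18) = d^2 - 9*d + 18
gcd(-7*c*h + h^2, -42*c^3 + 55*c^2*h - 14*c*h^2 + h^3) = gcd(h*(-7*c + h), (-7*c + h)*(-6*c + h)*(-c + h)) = 7*c - h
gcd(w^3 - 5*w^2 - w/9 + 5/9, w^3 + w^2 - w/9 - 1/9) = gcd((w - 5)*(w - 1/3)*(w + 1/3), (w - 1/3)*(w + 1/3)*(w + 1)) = w^2 - 1/9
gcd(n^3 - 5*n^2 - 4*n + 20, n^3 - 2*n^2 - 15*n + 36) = 1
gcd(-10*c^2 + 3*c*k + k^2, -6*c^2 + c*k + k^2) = 2*c - k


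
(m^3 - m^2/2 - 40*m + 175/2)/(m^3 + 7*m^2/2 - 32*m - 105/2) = (2*m - 5)/(2*m + 3)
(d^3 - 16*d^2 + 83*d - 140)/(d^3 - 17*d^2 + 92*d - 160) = (d - 7)/(d - 8)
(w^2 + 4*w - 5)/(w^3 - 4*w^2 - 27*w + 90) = (w - 1)/(w^2 - 9*w + 18)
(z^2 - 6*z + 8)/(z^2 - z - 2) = (z - 4)/(z + 1)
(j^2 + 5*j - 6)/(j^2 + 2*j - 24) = (j - 1)/(j - 4)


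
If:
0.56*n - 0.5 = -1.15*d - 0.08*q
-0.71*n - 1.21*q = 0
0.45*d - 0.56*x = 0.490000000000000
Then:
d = 1.24444444444444*x + 1.08888888888889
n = -2.78937571592211*x - 1.46615478235968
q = 1.63674112256586*x + 0.860305698739977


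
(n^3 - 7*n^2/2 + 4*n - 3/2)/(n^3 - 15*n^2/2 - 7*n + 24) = (n^2 - 2*n + 1)/(n^2 - 6*n - 16)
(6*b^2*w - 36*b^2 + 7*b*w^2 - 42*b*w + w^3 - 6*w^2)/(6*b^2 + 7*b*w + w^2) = w - 6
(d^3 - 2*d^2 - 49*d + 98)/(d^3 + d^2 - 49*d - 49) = (d - 2)/(d + 1)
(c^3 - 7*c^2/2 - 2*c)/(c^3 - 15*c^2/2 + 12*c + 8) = c/(c - 4)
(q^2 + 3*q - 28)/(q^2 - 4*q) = (q + 7)/q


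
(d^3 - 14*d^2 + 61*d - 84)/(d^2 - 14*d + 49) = (d^2 - 7*d + 12)/(d - 7)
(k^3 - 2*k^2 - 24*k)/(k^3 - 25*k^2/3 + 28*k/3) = 3*(k^2 - 2*k - 24)/(3*k^2 - 25*k + 28)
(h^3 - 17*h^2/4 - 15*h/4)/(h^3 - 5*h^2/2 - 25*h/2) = (4*h + 3)/(2*(2*h + 5))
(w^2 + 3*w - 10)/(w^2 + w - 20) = (w - 2)/(w - 4)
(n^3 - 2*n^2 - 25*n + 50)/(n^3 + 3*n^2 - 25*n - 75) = (n - 2)/(n + 3)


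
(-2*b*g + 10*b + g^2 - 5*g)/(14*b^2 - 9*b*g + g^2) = (5 - g)/(7*b - g)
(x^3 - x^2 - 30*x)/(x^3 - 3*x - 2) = x*(-x^2 + x + 30)/(-x^3 + 3*x + 2)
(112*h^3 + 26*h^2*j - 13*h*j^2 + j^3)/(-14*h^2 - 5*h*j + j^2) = -8*h + j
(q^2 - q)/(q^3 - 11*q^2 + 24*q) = (q - 1)/(q^2 - 11*q + 24)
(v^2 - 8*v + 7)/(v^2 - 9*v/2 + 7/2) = 2*(v - 7)/(2*v - 7)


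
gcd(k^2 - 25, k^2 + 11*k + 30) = k + 5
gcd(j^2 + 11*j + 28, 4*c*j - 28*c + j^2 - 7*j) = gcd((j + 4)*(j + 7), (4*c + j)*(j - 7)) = 1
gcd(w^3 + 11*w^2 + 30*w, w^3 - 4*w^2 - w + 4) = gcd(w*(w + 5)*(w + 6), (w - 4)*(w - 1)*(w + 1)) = 1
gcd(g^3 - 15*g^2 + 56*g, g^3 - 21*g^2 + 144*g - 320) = g - 8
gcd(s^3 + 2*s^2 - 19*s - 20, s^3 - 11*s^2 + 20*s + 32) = s^2 - 3*s - 4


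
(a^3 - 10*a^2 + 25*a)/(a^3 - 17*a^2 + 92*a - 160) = a*(a - 5)/(a^2 - 12*a + 32)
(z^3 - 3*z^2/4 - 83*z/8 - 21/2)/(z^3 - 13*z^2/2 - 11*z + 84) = (8*z^2 + 26*z + 21)/(4*(2*z^2 - 5*z - 42))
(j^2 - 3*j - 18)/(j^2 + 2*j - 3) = (j - 6)/(j - 1)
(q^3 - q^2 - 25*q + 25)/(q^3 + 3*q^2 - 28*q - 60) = (q^2 + 4*q - 5)/(q^2 + 8*q + 12)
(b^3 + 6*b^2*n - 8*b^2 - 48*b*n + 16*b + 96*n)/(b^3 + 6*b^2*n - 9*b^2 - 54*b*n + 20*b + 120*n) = (b - 4)/(b - 5)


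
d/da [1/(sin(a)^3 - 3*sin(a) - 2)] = 3*cos(a)^3/((sin(a) - 2)^2*(sin(a) + 1)^4)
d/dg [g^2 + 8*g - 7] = 2*g + 8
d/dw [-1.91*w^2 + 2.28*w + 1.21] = 2.28 - 3.82*w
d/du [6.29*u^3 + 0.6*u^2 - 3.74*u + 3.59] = 18.87*u^2 + 1.2*u - 3.74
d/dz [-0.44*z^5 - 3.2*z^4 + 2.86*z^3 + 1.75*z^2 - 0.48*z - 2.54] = -2.2*z^4 - 12.8*z^3 + 8.58*z^2 + 3.5*z - 0.48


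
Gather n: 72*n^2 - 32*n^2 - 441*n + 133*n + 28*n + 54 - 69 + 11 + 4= 40*n^2 - 280*n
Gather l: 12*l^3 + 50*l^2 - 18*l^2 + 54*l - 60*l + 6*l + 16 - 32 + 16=12*l^3 + 32*l^2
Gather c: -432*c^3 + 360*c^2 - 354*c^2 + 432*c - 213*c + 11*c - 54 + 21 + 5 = -432*c^3 + 6*c^2 + 230*c - 28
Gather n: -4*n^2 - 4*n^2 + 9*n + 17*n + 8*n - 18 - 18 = -8*n^2 + 34*n - 36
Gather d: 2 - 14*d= 2 - 14*d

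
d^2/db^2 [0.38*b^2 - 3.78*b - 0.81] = 0.760000000000000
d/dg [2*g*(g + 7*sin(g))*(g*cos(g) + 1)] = -2*g^3*sin(g) + 6*g^2*cos(g) + 14*g^2*cos(2*g) + 14*g*sin(2*g) + 14*g*cos(g) + 4*g + 14*sin(g)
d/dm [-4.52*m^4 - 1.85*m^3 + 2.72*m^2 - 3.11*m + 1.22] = -18.08*m^3 - 5.55*m^2 + 5.44*m - 3.11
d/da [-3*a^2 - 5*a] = -6*a - 5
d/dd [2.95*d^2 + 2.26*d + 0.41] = 5.9*d + 2.26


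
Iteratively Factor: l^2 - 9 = (l + 3)*(l - 3)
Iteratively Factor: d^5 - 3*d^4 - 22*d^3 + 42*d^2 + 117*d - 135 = (d + 3)*(d^4 - 6*d^3 - 4*d^2 + 54*d - 45) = (d - 5)*(d + 3)*(d^3 - d^2 - 9*d + 9) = (d - 5)*(d - 1)*(d + 3)*(d^2 - 9) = (d - 5)*(d - 1)*(d + 3)^2*(d - 3)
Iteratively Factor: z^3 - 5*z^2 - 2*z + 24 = (z - 3)*(z^2 - 2*z - 8) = (z - 3)*(z + 2)*(z - 4)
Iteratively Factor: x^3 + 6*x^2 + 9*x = (x + 3)*(x^2 + 3*x) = x*(x + 3)*(x + 3)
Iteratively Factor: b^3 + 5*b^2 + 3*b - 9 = (b + 3)*(b^2 + 2*b - 3) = (b - 1)*(b + 3)*(b + 3)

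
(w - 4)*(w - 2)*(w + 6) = w^3 - 28*w + 48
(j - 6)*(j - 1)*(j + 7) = j^3 - 43*j + 42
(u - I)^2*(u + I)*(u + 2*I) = u^4 + I*u^3 + 3*u^2 + I*u + 2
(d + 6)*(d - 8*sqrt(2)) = d^2 - 8*sqrt(2)*d + 6*d - 48*sqrt(2)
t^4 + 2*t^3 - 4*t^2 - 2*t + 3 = (t - 1)^2*(t + 1)*(t + 3)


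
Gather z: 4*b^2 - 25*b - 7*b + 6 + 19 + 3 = 4*b^2 - 32*b + 28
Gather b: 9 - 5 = 4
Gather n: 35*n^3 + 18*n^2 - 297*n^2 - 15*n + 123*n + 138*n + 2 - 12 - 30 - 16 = 35*n^3 - 279*n^2 + 246*n - 56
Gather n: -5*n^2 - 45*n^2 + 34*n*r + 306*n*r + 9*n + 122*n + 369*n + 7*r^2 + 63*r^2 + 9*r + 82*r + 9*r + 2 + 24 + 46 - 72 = -50*n^2 + n*(340*r + 500) + 70*r^2 + 100*r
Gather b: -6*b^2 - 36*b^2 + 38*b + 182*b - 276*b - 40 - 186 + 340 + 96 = -42*b^2 - 56*b + 210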